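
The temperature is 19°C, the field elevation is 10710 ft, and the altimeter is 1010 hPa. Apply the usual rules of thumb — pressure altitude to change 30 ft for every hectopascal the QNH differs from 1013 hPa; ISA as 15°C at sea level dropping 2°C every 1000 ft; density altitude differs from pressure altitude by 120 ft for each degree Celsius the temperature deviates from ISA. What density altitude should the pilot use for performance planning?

13872 ft

Pressure altitude = 10710 + (1013 − 1010) × 30 = 10710 + (+90) = 10800 ft.
ISA temperature at 10800 ft = 15 − 2 × (10800/1000) = -6.6°C.
ISA deviation = 19 − (-6.6) = +25.6°C.
Density altitude = 10800 + 120 × (25.6) = 13872 ft.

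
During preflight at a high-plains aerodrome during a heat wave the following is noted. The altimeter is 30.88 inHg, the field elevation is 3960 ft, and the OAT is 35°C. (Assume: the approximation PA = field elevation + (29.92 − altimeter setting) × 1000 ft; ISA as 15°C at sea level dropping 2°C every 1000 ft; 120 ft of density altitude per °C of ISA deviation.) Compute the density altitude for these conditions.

Pressure altitude = 3960 + (29.92 − 30.88) × 1000 = 3960 + (-960) = 3000 ft.
ISA temperature at 3000 ft = 15 − 2 × (3000/1000) = 9°C.
ISA deviation = 35 − 9 = +26°C.
Density altitude = 3000 + 120 × (26) = 6120 ft.

6120 ft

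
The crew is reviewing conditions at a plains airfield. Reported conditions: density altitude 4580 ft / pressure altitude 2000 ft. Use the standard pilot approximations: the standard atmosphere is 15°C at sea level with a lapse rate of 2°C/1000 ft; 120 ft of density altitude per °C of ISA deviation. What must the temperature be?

Density altitude − pressure altitude = 4580 − 2000 = +2580 ft.
At 120 ft/°C that is an ISA deviation of 2580/120 = +21.5°C.
ISA temperature at 2000 ft = 15 − 2 × (2000/1000) = 11°C.
OAT = ISA + deviation = 11 + (+21.5) = 32.5°C.

32.5°C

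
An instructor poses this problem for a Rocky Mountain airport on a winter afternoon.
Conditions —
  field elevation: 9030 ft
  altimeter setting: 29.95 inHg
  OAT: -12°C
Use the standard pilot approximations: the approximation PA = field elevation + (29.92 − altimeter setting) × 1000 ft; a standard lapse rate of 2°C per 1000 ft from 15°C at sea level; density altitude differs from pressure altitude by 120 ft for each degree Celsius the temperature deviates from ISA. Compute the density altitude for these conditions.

7920 ft

Pressure altitude = 9030 + (29.92 − 29.95) × 1000 = 9030 + (-30) = 9000 ft.
ISA temperature at 9000 ft = 15 − 2 × (9000/1000) = -3°C.
ISA deviation = -12 − (-3) = -9°C.
Density altitude = 9000 + 120 × (-9) = 7920 ft.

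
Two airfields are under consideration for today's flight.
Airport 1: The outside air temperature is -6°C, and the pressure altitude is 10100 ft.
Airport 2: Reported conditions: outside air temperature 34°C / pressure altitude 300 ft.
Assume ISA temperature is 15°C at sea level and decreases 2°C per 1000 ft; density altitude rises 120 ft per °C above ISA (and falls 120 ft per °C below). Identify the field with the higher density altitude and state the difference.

Airport 1: ISA temp = -5.2°C, deviation -0.8°C, DA = 10100 + 120 × (-0.8) = 10004 ft.
Airport 2: ISA temp = 14.4°C, deviation +19.6°C, DA = 300 + 120 × 19.6 = 2652 ft.
Airport 1 is higher by 10004 − 2652 = 7352 ft.

Airport 1 by 7352 ft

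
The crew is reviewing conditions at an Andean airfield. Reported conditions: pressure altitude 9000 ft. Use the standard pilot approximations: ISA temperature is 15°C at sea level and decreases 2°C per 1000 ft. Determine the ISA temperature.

ISA temperature = 15 − 2 × (9000/1000) = 15 − 18 = -3°C.

-3°C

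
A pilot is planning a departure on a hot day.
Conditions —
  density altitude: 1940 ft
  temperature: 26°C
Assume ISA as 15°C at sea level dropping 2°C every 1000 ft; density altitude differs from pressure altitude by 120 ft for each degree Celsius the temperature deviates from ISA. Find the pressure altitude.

DA = PA + 120 × (OAT − (15 − 2·PA/1000)) = PA + 120·OAT − 1800 + 0.24·PA = 1.24·PA + 120·OAT − 1800.
So 1.24·PA = 1940 − 120 × 26 + 1800 = 620.
PA = 620 / 1.24 = 500 ft.

500 ft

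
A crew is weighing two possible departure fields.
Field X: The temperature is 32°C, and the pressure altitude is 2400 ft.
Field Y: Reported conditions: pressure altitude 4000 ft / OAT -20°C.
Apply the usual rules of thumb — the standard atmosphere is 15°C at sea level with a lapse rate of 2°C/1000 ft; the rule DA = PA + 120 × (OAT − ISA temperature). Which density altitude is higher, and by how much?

Field X by 4256 ft

Field X: ISA temp = 10.2°C, deviation +21.8°C, DA = 2400 + 120 × 21.8 = 5016 ft.
Field Y: ISA temp = 7°C, deviation -27°C, DA = 4000 + 120 × (-27) = 760 ft.
Field X is higher by 5016 − 760 = 4256 ft.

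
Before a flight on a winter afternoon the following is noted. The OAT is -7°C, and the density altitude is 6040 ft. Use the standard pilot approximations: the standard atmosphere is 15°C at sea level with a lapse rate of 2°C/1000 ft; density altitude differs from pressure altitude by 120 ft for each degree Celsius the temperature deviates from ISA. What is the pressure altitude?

DA = PA + 120 × (OAT − (15 − 2·PA/1000)) = PA + 120·OAT − 1800 + 0.24·PA = 1.24·PA + 120·OAT − 1800.
So 1.24·PA = 6040 − 120 × (-7) + 1800 = 8680.
PA = 8680 / 1.24 = 7000 ft.

7000 ft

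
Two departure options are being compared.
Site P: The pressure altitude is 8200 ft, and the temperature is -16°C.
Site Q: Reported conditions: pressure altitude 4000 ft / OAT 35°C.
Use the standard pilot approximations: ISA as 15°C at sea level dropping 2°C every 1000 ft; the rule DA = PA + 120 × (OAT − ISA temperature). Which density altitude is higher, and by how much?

Site P: ISA temp = -1.4°C, deviation -14.6°C, DA = 8200 + 120 × (-14.6) = 6448 ft.
Site Q: ISA temp = 7°C, deviation +28°C, DA = 4000 + 120 × 28 = 7360 ft.
Site Q is higher by 7360 − 6448 = 912 ft.

Site Q by 912 ft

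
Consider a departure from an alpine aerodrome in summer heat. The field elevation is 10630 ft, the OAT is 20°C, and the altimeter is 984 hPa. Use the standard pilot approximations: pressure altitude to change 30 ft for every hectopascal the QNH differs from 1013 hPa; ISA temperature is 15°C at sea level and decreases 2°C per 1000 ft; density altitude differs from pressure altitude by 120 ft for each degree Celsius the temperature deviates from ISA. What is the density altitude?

Pressure altitude = 10630 + (1013 − 984) × 30 = 10630 + (+870) = 11500 ft.
ISA temperature at 11500 ft = 15 − 2 × (11500/1000) = -8°C.
ISA deviation = 20 − (-8) = +28°C.
Density altitude = 11500 + 120 × (28) = 14860 ft.

14860 ft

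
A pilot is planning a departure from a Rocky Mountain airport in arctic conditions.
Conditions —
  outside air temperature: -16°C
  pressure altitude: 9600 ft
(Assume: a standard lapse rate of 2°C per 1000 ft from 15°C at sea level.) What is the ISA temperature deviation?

ISA-11.8°C

ISA temperature at 9600 ft = 15 − 2 × (9600/1000) = -4.2°C.
Deviation = OAT − ISA = -16 − (-4.2) = -11.8°C.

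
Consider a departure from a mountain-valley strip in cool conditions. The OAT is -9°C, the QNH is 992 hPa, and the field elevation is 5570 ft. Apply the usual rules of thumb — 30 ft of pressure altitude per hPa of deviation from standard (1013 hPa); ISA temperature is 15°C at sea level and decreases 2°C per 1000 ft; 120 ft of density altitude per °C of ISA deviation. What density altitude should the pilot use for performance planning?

4808 ft

Pressure altitude = 5570 + (1013 − 992) × 30 = 5570 + (+630) = 6200 ft.
ISA temperature at 6200 ft = 15 − 2 × (6200/1000) = 2.6°C.
ISA deviation = -9 − 2.6 = -11.6°C.
Density altitude = 6200 + 120 × (-11.6) = 4808 ft.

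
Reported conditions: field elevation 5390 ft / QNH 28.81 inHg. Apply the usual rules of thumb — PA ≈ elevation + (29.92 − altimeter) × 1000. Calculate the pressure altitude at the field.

6500 ft

Pressure correction = (29.92 − 28.81) × 1000 = +1110 ft.
Pressure altitude = 5390 + (+1110) = 6500 ft.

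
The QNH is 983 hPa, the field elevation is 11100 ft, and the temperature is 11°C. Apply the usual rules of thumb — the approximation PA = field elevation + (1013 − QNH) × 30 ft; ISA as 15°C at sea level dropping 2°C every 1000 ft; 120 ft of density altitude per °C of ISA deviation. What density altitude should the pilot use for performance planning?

14400 ft

Pressure altitude = 11100 + (1013 − 983) × 30 = 11100 + (+900) = 12000 ft.
ISA temperature at 12000 ft = 15 − 2 × (12000/1000) = -9°C.
ISA deviation = 11 − (-9) = +20°C.
Density altitude = 12000 + 120 × (20) = 14400 ft.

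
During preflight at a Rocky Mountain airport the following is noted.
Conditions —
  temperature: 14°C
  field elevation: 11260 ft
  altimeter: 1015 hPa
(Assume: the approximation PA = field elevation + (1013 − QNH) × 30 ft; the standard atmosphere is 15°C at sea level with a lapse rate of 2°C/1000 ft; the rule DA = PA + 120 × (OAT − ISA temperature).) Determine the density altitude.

13768 ft

Pressure altitude = 11260 + (1013 − 1015) × 30 = 11260 + (-60) = 11200 ft.
ISA temperature at 11200 ft = 15 − 2 × (11200/1000) = -7.4°C.
ISA deviation = 14 − (-7.4) = +21.4°C.
Density altitude = 11200 + 120 × (21.4) = 13768 ft.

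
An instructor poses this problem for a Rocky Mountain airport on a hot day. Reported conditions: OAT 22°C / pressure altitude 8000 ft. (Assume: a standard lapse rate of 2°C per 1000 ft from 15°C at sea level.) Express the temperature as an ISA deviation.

ISA temperature at 8000 ft = 15 − 2 × (8000/1000) = -1°C.
Deviation = OAT − ISA = 22 − (-1) = +23°C.

ISA+23°C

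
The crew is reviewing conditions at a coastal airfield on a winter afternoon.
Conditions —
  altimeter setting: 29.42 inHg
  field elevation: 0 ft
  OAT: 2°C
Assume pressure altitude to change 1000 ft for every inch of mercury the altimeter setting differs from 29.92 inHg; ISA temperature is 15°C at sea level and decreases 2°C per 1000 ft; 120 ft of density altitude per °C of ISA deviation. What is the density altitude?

-940 ft

Pressure altitude = 0 + (29.92 − 29.42) × 1000 = 0 + (+500) = 500 ft.
ISA temperature at 500 ft = 15 − 2 × (500/1000) = 14°C.
ISA deviation = 2 − 14 = -12°C.
Density altitude = 500 + 120 × (-12) = -940 ft.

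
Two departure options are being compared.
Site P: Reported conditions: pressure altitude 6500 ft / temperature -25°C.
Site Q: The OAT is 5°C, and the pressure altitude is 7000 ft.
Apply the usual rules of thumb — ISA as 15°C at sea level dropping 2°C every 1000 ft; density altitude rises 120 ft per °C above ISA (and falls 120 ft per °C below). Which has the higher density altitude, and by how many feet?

Site Q by 4220 ft

Site P: ISA temp = 2°C, deviation -27°C, DA = 6500 + 120 × (-27) = 3260 ft.
Site Q: ISA temp = 1°C, deviation +4°C, DA = 7000 + 120 × 4 = 7480 ft.
Site Q is higher by 7480 − 3260 = 4220 ft.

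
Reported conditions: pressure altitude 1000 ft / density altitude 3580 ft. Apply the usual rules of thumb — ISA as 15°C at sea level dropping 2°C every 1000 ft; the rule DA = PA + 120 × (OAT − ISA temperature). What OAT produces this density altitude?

Density altitude − pressure altitude = 3580 − 1000 = +2580 ft.
At 120 ft/°C that is an ISA deviation of 2580/120 = +21.5°C.
ISA temperature at 1000 ft = 15 − 2 × (1000/1000) = 13°C.
OAT = ISA + deviation = 13 + (+21.5) = 34.5°C.

34.5°C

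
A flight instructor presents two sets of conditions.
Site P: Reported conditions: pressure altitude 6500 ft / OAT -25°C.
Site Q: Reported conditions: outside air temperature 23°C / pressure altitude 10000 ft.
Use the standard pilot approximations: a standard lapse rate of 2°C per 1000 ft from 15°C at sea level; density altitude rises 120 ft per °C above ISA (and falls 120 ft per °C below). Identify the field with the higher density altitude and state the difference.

Site P: ISA temp = 2°C, deviation -27°C, DA = 6500 + 120 × (-27) = 3260 ft.
Site Q: ISA temp = -5°C, deviation +28°C, DA = 10000 + 120 × 28 = 13360 ft.
Site Q is higher by 13360 − 3260 = 10100 ft.

Site Q by 10100 ft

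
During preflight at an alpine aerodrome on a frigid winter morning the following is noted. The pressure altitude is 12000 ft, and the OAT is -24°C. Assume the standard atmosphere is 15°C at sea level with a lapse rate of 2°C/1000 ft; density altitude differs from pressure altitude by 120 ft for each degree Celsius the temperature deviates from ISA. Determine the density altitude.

10200 ft

ISA temperature at 12000 ft = 15 − 2 × (12000/1000) = -9°C.
ISA deviation = -24 − (-9) = -15°C.
Density altitude = 12000 + 120 × (-15) = 12000 + (-1800) = 10200 ft.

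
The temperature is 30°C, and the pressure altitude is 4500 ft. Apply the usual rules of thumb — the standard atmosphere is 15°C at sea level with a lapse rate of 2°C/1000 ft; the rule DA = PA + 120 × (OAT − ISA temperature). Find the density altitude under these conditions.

7380 ft

ISA temperature at 4500 ft = 15 − 2 × (4500/1000) = 6°C.
ISA deviation = 30 − 6 = +24°C.
Density altitude = 4500 + 120 × (24) = 4500 + (+2880) = 7380 ft.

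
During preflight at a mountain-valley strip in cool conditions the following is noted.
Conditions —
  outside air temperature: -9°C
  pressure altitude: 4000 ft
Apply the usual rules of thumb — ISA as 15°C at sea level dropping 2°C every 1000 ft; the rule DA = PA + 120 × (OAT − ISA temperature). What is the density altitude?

2080 ft

ISA temperature at 4000 ft = 15 − 2 × (4000/1000) = 7°C.
ISA deviation = -9 − 7 = -16°C.
Density altitude = 4000 + 120 × (-16) = 4000 + (-1920) = 2080 ft.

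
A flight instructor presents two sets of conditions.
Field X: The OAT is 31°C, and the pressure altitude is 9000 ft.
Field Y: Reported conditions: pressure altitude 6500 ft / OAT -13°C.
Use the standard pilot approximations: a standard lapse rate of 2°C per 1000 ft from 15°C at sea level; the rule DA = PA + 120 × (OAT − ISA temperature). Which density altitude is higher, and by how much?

Field X by 8380 ft

Field X: ISA temp = -3°C, deviation +34°C, DA = 9000 + 120 × 34 = 13080 ft.
Field Y: ISA temp = 2°C, deviation -15°C, DA = 6500 + 120 × (-15) = 4700 ft.
Field X is higher by 13080 − 4700 = 8380 ft.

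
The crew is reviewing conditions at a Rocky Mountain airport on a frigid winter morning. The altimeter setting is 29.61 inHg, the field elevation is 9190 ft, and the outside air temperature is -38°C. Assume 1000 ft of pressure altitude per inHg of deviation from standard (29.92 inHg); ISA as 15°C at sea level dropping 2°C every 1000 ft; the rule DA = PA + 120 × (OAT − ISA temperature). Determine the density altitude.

5420 ft

Pressure altitude = 9190 + (29.92 − 29.61) × 1000 = 9190 + (+310) = 9500 ft.
ISA temperature at 9500 ft = 15 − 2 × (9500/1000) = -4°C.
ISA deviation = -38 − (-4) = -34°C.
Density altitude = 9500 + 120 × (-34) = 5420 ft.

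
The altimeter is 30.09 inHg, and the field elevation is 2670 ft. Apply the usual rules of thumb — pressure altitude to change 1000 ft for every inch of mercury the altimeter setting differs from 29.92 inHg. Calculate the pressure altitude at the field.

Pressure correction = (29.92 − 30.09) × 1000 = -170 ft.
Pressure altitude = 2670 + (-170) = 2500 ft.

2500 ft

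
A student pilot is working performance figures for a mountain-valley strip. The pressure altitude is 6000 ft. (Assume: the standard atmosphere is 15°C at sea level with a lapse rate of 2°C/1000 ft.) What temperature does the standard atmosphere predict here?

3°C

ISA temperature = 15 − 2 × (6000/1000) = 15 − 12 = 3°C.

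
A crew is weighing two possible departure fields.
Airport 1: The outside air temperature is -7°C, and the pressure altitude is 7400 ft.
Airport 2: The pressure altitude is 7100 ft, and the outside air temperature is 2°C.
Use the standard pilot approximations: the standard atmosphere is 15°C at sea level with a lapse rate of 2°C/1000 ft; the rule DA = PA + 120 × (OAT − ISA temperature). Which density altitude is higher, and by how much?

Airport 2 by 708 ft

Airport 1: ISA temp = 0.2°C, deviation -7.2°C, DA = 7400 + 120 × (-7.2) = 6536 ft.
Airport 2: ISA temp = 0.8°C, deviation +1.2°C, DA = 7100 + 120 × 1.2 = 7244 ft.
Airport 2 is higher by 7244 − 6536 = 708 ft.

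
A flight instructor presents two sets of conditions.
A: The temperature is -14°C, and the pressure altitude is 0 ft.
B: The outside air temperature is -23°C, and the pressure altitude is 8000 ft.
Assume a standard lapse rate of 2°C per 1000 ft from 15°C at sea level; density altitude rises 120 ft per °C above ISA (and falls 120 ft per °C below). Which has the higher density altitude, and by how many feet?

B by 8840 ft

A: ISA temp = 15°C, deviation -29°C, DA = 0 + 120 × (-29) = -3480 ft.
B: ISA temp = -1°C, deviation -22°C, DA = 8000 + 120 × (-22) = 5360 ft.
B is higher by 5360 − (-3480) = 8840 ft.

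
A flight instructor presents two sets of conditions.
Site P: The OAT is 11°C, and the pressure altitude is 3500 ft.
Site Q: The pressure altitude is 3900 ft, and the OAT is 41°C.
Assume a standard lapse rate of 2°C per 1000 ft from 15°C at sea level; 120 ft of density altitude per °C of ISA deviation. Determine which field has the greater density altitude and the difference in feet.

Site Q by 4096 ft

Site P: ISA temp = 8°C, deviation +3°C, DA = 3500 + 120 × 3 = 3860 ft.
Site Q: ISA temp = 7.2°C, deviation +33.8°C, DA = 3900 + 120 × 33.8 = 7956 ft.
Site Q is higher by 7956 − 3860 = 4096 ft.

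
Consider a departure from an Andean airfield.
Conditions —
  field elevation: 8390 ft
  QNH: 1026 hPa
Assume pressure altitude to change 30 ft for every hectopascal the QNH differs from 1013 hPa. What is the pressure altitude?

8000 ft

Pressure correction = (1013 − 1026) × 30 = -390 ft.
Pressure altitude = 8390 + (-390) = 8000 ft.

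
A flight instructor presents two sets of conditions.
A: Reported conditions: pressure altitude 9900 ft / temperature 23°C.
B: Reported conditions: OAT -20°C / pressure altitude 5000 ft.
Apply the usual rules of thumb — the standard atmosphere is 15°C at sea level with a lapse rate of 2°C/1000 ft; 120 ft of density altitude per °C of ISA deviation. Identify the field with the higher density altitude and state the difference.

A: ISA temp = -4.8°C, deviation +27.8°C, DA = 9900 + 120 × 27.8 = 13236 ft.
B: ISA temp = 5°C, deviation -25°C, DA = 5000 + 120 × (-25) = 2000 ft.
A is higher by 13236 − 2000 = 11236 ft.

A by 11236 ft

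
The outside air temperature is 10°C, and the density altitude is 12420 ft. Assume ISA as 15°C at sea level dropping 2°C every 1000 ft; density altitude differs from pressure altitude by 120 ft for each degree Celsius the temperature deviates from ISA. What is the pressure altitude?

10500 ft

DA = PA + 120 × (OAT − (15 − 2·PA/1000)) = PA + 120·OAT − 1800 + 0.24·PA = 1.24·PA + 120·OAT − 1800.
So 1.24·PA = 12420 − 120 × 10 + 1800 = 13020.
PA = 13020 / 1.24 = 10500 ft.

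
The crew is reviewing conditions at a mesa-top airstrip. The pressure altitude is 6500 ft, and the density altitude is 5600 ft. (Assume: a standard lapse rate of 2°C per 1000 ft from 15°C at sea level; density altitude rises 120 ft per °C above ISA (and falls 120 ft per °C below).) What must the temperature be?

Density altitude − pressure altitude = 5600 − 6500 = -900 ft.
At 120 ft/°C that is an ISA deviation of -900/120 = -7.5°C.
ISA temperature at 6500 ft = 15 − 2 × (6500/1000) = 2°C.
OAT = ISA + deviation = 2 + (-7.5) = -5.5°C.

-5.5°C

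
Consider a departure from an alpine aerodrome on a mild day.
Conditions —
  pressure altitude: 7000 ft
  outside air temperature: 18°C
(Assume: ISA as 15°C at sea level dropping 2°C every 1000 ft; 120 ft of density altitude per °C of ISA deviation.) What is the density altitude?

ISA temperature at 7000 ft = 15 − 2 × (7000/1000) = 1°C.
ISA deviation = 18 − 1 = +17°C.
Density altitude = 7000 + 120 × (17) = 7000 + (+2040) = 9040 ft.

9040 ft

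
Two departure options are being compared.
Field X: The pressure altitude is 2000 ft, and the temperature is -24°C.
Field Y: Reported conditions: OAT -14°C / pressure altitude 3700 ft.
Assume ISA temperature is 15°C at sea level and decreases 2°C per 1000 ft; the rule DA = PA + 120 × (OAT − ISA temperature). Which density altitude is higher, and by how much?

Field X: ISA temp = 11°C, deviation -35°C, DA = 2000 + 120 × (-35) = -2200 ft.
Field Y: ISA temp = 7.6°C, deviation -21.6°C, DA = 3700 + 120 × (-21.6) = 1108 ft.
Field Y is higher by 1108 − (-2200) = 3308 ft.

Field Y by 3308 ft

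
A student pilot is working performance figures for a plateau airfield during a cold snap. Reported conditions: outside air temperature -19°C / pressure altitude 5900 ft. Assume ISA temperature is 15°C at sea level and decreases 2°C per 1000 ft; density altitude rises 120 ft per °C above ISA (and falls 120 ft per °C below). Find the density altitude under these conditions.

3236 ft

ISA temperature at 5900 ft = 15 − 2 × (5900/1000) = 3.2°C.
ISA deviation = -19 − 3.2 = -22.2°C.
Density altitude = 5900 + 120 × (-22.2) = 5900 + (-2664) = 3236 ft.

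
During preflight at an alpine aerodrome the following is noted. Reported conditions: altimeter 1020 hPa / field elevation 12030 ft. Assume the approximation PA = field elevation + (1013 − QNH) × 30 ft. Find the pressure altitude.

Pressure correction = (1013 − 1020) × 30 = -210 ft.
Pressure altitude = 12030 + (-210) = 11820 ft.

11820 ft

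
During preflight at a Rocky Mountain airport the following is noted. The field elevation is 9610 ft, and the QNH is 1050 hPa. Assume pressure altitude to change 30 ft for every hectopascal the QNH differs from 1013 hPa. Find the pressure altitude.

8500 ft

Pressure correction = (1013 − 1050) × 30 = -1110 ft.
Pressure altitude = 9610 + (-1110) = 8500 ft.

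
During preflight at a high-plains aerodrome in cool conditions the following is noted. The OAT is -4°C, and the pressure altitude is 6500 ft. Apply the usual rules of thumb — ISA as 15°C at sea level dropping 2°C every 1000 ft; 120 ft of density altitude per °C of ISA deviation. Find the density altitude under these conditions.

ISA temperature at 6500 ft = 15 − 2 × (6500/1000) = 2°C.
ISA deviation = -4 − 2 = -6°C.
Density altitude = 6500 + 120 × (-6) = 6500 + (-720) = 5780 ft.

5780 ft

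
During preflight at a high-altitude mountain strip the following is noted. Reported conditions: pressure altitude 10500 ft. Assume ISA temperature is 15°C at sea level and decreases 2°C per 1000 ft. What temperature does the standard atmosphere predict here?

ISA temperature = 15 − 2 × (10500/1000) = 15 − 21 = -6°C.

-6°C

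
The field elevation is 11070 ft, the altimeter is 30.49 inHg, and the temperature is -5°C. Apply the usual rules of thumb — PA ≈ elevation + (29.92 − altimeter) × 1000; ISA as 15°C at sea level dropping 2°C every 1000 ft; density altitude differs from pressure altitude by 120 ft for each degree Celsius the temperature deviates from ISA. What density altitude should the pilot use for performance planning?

10620 ft

Pressure altitude = 11070 + (29.92 − 30.49) × 1000 = 11070 + (-570) = 10500 ft.
ISA temperature at 10500 ft = 15 − 2 × (10500/1000) = -6°C.
ISA deviation = -5 − (-6) = +1°C.
Density altitude = 10500 + 120 × (1) = 10620 ft.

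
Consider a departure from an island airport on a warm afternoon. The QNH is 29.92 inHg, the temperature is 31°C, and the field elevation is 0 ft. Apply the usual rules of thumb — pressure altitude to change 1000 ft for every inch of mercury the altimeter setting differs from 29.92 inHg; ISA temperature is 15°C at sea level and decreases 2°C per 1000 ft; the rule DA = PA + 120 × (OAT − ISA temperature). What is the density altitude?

1920 ft

Pressure altitude = 0 + (29.92 − 29.92) × 1000 = 0 + (0) = 0 ft.
ISA temperature at 0 ft = 15 − 2 × (0/1000) = 15°C.
ISA deviation = 31 − 15 = +16°C.
Density altitude = 0 + 120 × (16) = 1920 ft.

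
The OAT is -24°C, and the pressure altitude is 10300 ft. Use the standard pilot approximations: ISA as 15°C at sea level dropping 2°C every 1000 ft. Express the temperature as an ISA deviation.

ISA-18.4°C

ISA temperature at 10300 ft = 15 − 2 × (10300/1000) = -5.6°C.
Deviation = OAT − ISA = -24 − (-5.6) = -18.4°C.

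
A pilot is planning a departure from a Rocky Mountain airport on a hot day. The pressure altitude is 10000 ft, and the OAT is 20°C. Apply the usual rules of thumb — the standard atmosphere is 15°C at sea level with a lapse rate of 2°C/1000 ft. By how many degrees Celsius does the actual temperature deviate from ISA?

ISA temperature at 10000 ft = 15 − 2 × (10000/1000) = -5°C.
Deviation = OAT − ISA = 20 − (-5) = +25°C.

ISA+25°C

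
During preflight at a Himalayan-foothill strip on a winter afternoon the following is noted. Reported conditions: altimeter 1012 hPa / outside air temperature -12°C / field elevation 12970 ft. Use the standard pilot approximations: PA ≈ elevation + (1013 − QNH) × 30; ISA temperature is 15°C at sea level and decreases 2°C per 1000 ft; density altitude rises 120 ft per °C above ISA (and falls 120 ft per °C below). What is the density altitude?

Pressure altitude = 12970 + (1013 − 1012) × 30 = 12970 + (+30) = 13000 ft.
ISA temperature at 13000 ft = 15 − 2 × (13000/1000) = -11°C.
ISA deviation = -12 − (-11) = -1°C.
Density altitude = 13000 + 120 × (-1) = 12880 ft.

12880 ft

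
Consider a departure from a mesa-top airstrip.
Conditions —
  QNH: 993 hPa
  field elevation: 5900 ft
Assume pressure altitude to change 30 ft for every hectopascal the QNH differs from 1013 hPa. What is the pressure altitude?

6500 ft

Pressure correction = (1013 − 993) × 30 = +600 ft.
Pressure altitude = 5900 + (+600) = 6500 ft.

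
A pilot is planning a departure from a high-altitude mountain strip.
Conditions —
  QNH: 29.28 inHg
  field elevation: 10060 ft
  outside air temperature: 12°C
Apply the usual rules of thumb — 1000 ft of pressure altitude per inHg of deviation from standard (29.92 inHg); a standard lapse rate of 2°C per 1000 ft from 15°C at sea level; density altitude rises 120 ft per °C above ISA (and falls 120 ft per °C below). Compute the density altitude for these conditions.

Pressure altitude = 10060 + (29.92 − 29.28) × 1000 = 10060 + (+640) = 10700 ft.
ISA temperature at 10700 ft = 15 − 2 × (10700/1000) = -6.4°C.
ISA deviation = 12 − (-6.4) = +18.4°C.
Density altitude = 10700 + 120 × (18.4) = 12908 ft.

12908 ft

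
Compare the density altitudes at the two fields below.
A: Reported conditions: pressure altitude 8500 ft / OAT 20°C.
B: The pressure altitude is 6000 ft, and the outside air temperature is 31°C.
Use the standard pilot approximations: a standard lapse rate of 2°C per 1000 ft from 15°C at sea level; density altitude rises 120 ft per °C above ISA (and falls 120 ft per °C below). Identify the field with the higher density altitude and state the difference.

A: ISA temp = -2°C, deviation +22°C, DA = 8500 + 120 × 22 = 11140 ft.
B: ISA temp = 3°C, deviation +28°C, DA = 6000 + 120 × 28 = 9360 ft.
A is higher by 11140 − 9360 = 1780 ft.

A by 1780 ft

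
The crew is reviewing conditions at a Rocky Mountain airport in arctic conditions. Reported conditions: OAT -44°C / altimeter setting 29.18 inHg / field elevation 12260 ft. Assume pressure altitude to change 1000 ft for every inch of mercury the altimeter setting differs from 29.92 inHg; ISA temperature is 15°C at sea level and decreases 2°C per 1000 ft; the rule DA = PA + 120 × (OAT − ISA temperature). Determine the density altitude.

9040 ft

Pressure altitude = 12260 + (29.92 − 29.18) × 1000 = 12260 + (+740) = 13000 ft.
ISA temperature at 13000 ft = 15 − 2 × (13000/1000) = -11°C.
ISA deviation = -44 − (-11) = -33°C.
Density altitude = 13000 + 120 × (-33) = 9040 ft.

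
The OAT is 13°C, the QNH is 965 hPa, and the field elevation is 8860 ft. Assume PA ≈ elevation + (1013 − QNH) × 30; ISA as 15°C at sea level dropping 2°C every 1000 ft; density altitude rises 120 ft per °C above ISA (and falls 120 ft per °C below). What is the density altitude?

Pressure altitude = 8860 + (1013 − 965) × 30 = 8860 + (+1440) = 10300 ft.
ISA temperature at 10300 ft = 15 − 2 × (10300/1000) = -5.6°C.
ISA deviation = 13 − (-5.6) = +18.6°C.
Density altitude = 10300 + 120 × (18.6) = 12532 ft.

12532 ft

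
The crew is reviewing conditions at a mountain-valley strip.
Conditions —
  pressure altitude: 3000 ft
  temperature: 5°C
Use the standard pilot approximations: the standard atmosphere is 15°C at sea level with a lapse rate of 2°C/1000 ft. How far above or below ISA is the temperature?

ISA temperature at 3000 ft = 15 − 2 × (3000/1000) = 9°C.
Deviation = OAT − ISA = 5 − 9 = -4°C.

ISA-4°C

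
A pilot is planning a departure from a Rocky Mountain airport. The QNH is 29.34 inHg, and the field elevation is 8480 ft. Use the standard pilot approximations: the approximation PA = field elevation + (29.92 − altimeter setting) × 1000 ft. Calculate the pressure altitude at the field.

Pressure correction = (29.92 − 29.34) × 1000 = +580 ft.
Pressure altitude = 8480 + (+580) = 9060 ft.

9060 ft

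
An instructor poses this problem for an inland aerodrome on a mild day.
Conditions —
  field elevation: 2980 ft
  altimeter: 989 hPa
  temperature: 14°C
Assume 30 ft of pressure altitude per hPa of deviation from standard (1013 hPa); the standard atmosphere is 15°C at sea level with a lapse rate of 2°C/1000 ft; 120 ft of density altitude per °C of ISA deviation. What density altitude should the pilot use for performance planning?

Pressure altitude = 2980 + (1013 − 989) × 30 = 2980 + (+720) = 3700 ft.
ISA temperature at 3700 ft = 15 − 2 × (3700/1000) = 7.6°C.
ISA deviation = 14 − 7.6 = +6.4°C.
Density altitude = 3700 + 120 × (6.4) = 4468 ft.

4468 ft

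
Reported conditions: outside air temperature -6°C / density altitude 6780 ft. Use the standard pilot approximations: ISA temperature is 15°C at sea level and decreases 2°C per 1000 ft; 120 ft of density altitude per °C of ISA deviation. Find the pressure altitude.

DA = PA + 120 × (OAT − (15 − 2·PA/1000)) = PA + 120·OAT − 1800 + 0.24·PA = 1.24·PA + 120·OAT − 1800.
So 1.24·PA = 6780 − 120 × (-6) + 1800 = 9300.
PA = 9300 / 1.24 = 7500 ft.

7500 ft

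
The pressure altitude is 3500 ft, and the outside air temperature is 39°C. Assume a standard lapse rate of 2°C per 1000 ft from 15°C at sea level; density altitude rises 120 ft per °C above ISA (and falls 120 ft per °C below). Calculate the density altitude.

7220 ft

ISA temperature at 3500 ft = 15 − 2 × (3500/1000) = 8°C.
ISA deviation = 39 − 8 = +31°C.
Density altitude = 3500 + 120 × (31) = 3500 + (+3720) = 7220 ft.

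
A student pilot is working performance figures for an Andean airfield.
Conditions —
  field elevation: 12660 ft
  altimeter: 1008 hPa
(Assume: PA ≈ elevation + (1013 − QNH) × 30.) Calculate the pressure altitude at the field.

12810 ft

Pressure correction = (1013 − 1008) × 30 = +150 ft.
Pressure altitude = 12660 + (+150) = 12810 ft.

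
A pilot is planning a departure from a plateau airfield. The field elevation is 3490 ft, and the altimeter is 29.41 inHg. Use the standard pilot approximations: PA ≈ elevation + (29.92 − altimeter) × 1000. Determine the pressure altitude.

4000 ft

Pressure correction = (29.92 − 29.41) × 1000 = +510 ft.
Pressure altitude = 3490 + (+510) = 4000 ft.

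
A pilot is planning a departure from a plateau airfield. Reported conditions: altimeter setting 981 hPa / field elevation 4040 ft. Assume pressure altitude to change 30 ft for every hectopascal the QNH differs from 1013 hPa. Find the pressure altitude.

5000 ft

Pressure correction = (1013 − 981) × 30 = +960 ft.
Pressure altitude = 4040 + (+960) = 5000 ft.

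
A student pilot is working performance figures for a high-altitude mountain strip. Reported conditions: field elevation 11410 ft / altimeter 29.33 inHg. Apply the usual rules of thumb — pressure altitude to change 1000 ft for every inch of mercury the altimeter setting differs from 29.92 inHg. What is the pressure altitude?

Pressure correction = (29.92 − 29.33) × 1000 = +590 ft.
Pressure altitude = 11410 + (+590) = 12000 ft.

12000 ft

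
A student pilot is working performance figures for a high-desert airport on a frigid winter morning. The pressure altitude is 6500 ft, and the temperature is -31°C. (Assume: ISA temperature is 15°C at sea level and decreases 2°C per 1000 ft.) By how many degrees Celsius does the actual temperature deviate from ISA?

ISA temperature at 6500 ft = 15 − 2 × (6500/1000) = 2°C.
Deviation = OAT − ISA = -31 − 2 = -33°C.

ISA-33°C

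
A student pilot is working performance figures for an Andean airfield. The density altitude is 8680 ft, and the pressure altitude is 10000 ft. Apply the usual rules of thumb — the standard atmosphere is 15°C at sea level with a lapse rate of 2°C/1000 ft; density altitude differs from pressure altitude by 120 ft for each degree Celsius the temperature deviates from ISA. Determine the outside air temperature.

-16°C

Density altitude − pressure altitude = 8680 − 10000 = -1320 ft.
At 120 ft/°C that is an ISA deviation of -1320/120 = -11°C.
ISA temperature at 10000 ft = 15 − 2 × (10000/1000) = -5°C.
OAT = ISA + deviation = -5 + (-11) = -16°C.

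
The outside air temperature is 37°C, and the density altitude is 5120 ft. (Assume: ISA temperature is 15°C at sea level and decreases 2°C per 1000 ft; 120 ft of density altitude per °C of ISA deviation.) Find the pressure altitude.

2000 ft

DA = PA + 120 × (OAT − (15 − 2·PA/1000)) = PA + 120·OAT − 1800 + 0.24·PA = 1.24·PA + 120·OAT − 1800.
So 1.24·PA = 5120 − 120 × 37 + 1800 = 2480.
PA = 2480 / 1.24 = 2000 ft.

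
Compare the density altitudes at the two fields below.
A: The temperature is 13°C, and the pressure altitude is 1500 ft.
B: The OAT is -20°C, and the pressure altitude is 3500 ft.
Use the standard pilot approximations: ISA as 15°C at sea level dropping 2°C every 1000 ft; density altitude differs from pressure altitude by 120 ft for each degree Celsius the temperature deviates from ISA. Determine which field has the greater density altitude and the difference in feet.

A: ISA temp = 12°C, deviation +1°C, DA = 1500 + 120 × 1 = 1620 ft.
B: ISA temp = 8°C, deviation -28°C, DA = 3500 + 120 × (-28) = 140 ft.
A is higher by 1620 − 140 = 1480 ft.

A by 1480 ft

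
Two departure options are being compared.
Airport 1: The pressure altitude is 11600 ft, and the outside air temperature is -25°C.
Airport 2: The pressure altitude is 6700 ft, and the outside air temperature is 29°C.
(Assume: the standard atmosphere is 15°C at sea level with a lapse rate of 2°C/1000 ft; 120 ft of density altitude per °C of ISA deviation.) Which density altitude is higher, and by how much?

Airport 2 by 404 ft

Airport 1: ISA temp = -8.2°C, deviation -16.8°C, DA = 11600 + 120 × (-16.8) = 9584 ft.
Airport 2: ISA temp = 1.6°C, deviation +27.4°C, DA = 6700 + 120 × 27.4 = 9988 ft.
Airport 2 is higher by 9988 − 9584 = 404 ft.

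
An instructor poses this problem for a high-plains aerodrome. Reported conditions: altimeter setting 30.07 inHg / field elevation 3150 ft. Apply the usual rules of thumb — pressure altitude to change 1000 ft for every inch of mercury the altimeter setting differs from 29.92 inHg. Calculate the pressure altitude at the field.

Pressure correction = (29.92 − 30.07) × 1000 = -150 ft.
Pressure altitude = 3150 + (-150) = 3000 ft.

3000 ft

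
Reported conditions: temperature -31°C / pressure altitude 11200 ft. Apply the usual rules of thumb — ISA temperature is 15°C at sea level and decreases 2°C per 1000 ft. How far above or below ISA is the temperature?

ISA-23.6°C

ISA temperature at 11200 ft = 15 − 2 × (11200/1000) = -7.4°C.
Deviation = OAT − ISA = -31 − (-7.4) = -23.6°C.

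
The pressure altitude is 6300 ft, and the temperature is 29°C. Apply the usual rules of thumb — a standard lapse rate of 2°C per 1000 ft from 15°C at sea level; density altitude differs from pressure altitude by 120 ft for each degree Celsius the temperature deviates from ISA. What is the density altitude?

ISA temperature at 6300 ft = 15 − 2 × (6300/1000) = 2.4°C.
ISA deviation = 29 − 2.4 = +26.6°C.
Density altitude = 6300 + 120 × (26.6) = 6300 + (+3192) = 9492 ft.

9492 ft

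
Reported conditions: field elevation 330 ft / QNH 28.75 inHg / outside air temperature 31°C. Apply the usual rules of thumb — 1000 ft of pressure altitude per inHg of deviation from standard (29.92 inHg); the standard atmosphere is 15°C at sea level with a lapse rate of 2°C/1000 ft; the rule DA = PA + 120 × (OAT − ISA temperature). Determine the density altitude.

3780 ft

Pressure altitude = 330 + (29.92 − 28.75) × 1000 = 330 + (+1170) = 1500 ft.
ISA temperature at 1500 ft = 15 − 2 × (1500/1000) = 12°C.
ISA deviation = 31 − 12 = +19°C.
Density altitude = 1500 + 120 × (19) = 3780 ft.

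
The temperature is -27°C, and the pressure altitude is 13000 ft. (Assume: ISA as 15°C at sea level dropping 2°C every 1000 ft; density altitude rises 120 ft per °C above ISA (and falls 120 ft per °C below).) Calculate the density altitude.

ISA temperature at 13000 ft = 15 − 2 × (13000/1000) = -11°C.
ISA deviation = -27 − (-11) = -16°C.
Density altitude = 13000 + 120 × (-16) = 13000 + (-1920) = 11080 ft.

11080 ft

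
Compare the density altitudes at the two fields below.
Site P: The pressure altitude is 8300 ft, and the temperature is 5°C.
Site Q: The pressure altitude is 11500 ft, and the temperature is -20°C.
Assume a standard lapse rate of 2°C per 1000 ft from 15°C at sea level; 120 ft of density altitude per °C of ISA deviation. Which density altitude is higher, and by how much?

Site Q by 968 ft

Site P: ISA temp = -1.6°C, deviation +6.6°C, DA = 8300 + 120 × 6.6 = 9092 ft.
Site Q: ISA temp = -8°C, deviation -12°C, DA = 11500 + 120 × (-12) = 10060 ft.
Site Q is higher by 10060 − 9092 = 968 ft.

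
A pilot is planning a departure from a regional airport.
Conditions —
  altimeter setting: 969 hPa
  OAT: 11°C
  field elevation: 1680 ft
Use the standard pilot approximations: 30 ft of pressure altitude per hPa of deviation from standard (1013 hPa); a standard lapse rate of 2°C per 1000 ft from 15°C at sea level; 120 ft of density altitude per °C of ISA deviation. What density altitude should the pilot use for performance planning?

Pressure altitude = 1680 + (1013 − 969) × 30 = 1680 + (+1320) = 3000 ft.
ISA temperature at 3000 ft = 15 − 2 × (3000/1000) = 9°C.
ISA deviation = 11 − 9 = +2°C.
Density altitude = 3000 + 120 × (2) = 3240 ft.

3240 ft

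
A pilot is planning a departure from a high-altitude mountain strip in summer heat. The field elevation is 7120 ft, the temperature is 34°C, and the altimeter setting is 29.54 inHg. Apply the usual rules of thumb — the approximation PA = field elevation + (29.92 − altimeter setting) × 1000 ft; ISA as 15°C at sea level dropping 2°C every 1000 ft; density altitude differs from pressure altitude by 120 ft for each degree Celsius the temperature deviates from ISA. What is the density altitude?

Pressure altitude = 7120 + (29.92 − 29.54) × 1000 = 7120 + (+380) = 7500 ft.
ISA temperature at 7500 ft = 15 − 2 × (7500/1000) = 0°C.
ISA deviation = 34 − 0 = +34°C.
Density altitude = 7500 + 120 × (34) = 11580 ft.

11580 ft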